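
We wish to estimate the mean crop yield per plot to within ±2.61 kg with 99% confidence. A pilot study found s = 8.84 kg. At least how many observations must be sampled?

n = 77

For a mean, the margin of error is E = z·σ/√n, so n = (zσ/E)².
At 99% confidence, z = 2.576.
n = (2.576 × 8.84 / 2.61)² = 76.12
Round up: n = 77.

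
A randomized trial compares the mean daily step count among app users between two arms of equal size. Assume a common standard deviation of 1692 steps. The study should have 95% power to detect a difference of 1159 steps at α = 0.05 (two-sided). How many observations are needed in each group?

For two equal groups, n per group = 2·((z_{α/2} + z_β)·σ/δ)².
z_{α/2} = 1.960; z_β = 1.645 (power 95%).
n = 2 × (3.605 × 1692 / 1159)² = 2 × 27.70 = 55.40
Round up: n = 56 per group.

56 per group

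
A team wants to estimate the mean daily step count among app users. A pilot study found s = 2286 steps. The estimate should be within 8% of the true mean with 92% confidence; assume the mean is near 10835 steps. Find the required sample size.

22

For a mean, the margin of error is E = z·σ/√n, so n = (zσ/E)².
At 92% confidence, z = 1.751.
E = 8% of 10835 = 866.8 steps.
n = (1.751 × 2286 / 866.8)² = 21.32
Round up: n = 22.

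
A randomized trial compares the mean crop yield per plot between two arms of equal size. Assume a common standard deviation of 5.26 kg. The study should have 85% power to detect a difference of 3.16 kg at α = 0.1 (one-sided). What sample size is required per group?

For two equal groups, n per group = 2·((z_α + z_β)·σ/δ)².
z_α = 1.282; z_β = 1.036 (power 85%).
n = 2 × (2.318 × 5.26 / 3.16)² = 2 × 14.89 = 29.78
Round up: n = 30 per group.

30 per group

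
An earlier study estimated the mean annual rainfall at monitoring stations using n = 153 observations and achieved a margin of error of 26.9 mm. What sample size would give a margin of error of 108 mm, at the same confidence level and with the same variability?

Margin of error scales as 1/√n, so n₂ = n₁·(E₁/E₂)².
n₂ = 153 × (26.9/108)² = 153 × 0.06204 = 9.49
Round up: n₂ = 10.

10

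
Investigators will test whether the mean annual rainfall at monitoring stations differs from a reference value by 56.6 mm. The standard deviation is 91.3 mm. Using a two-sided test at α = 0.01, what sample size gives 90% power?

39

For a one-sample z-test, n = ((z_{α/2} + z_β)·σ/δ)².
z_{α/2} = 2.576 (two-sided α = 0.01); z_β = 1.282 (power 90% → β = 0.1).
n = (3.858 × 91.3 / 56.6)² = 38.73
Round up: n = 39.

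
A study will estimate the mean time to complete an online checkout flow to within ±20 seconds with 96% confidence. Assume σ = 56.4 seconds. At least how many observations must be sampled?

34

For a mean, the margin of error is E = z·σ/√n, so n = (zσ/E)².
At 96% confidence, z = 2.054.
n = (2.054 × 56.4 / 20)² = 33.55
Round up: n = 34.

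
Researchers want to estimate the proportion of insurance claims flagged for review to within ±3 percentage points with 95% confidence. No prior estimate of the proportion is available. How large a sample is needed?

1068

For a proportion with margin E = 0.03 at 95% confidence, z = 1.960.
With no prior estimate, use p = 0.5, which maximizes p(1−p) at 0.25.
n = 0.25 × (z/E)² = 0.25 × (1.960/0.03)² = 1067.11
Round up: n = 1068.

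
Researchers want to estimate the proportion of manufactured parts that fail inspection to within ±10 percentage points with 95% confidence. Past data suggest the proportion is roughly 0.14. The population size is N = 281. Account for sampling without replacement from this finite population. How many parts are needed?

For a proportion with margin E = 0.1 at 95% confidence, z = 1.960.
n = p̂(1−p̂)(z/E)² = 0.14 × 0.86 × (1.960/0.1)² = 46.25 — call this n₀.
Finite-population correction with N = 281: n = n₀ / (1 + (n₀−1)/N) = 46.25 / 1.161 = 39.84
Round up: n = 40.

40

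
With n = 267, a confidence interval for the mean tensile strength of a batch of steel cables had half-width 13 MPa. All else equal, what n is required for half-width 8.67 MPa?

Margin of error scales as 1/√n, so n₂ = n₁·(E₁/E₂)².
n₂ = 267 × (13/8.67)² = 267 × 2.248 = 600.22
Round up: n₂ = 601.

601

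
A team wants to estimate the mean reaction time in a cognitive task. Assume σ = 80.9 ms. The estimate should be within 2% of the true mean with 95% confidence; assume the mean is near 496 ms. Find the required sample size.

256

For a mean, the margin of error is E = z·σ/√n, so n = (zσ/E)².
At 95% confidence, z = 1.960.
E = 2% of 496 = 9.92 ms.
n = (1.960 × 80.9 / 9.92)² = 255.50
Round up: n = 256.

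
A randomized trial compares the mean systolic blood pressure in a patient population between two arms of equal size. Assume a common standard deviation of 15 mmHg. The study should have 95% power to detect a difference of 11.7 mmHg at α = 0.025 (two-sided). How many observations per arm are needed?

50 per group

For two equal groups, n per group = 2·((z_{α/2} + z_β)·σ/δ)².
z_{α/2} = 2.241; z_β = 1.645 (power 95%).
n = 2 × (3.886 × 15 / 11.7)² = 2 × 24.82 = 49.64
Round up: n = 50 per group.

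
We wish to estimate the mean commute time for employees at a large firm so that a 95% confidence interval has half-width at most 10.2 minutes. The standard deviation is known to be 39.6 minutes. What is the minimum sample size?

58

For a mean, the margin of error is E = z·σ/√n, so n = (zσ/E)².
At 95% confidence, z = 1.960.
n = (1.960 × 39.6 / 10.2)² = 57.90
Round up: n = 58.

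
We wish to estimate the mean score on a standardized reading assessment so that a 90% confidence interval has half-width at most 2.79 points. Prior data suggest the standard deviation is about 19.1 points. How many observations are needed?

n = 127

For a mean, the margin of error is E = z·σ/√n, so n = (zσ/E)².
At 90% confidence, z = 1.645.
n = (1.645 × 19.1 / 2.79)² = 126.82
Round up: n = 127.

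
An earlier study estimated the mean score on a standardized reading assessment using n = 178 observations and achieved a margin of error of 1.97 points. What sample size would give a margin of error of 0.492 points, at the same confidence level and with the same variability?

2854

Margin of error scales as 1/√n, so n₂ = n₁·(E₁/E₂)².
n₂ = 178 × (1.97/0.492)² = 178 × 16.03 = 2853.34
Round up: n₂ = 2854.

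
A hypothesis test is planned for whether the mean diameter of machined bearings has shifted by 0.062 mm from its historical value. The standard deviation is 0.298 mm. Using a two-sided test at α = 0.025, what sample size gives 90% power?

For a one-sample z-test, n = ((z_{α/2} + z_β)·σ/δ)².
z_{α/2} = 2.241 (two-sided α = 0.025); z_β = 1.282 (power 90% → β = 0.1).
n = (3.523 × 0.298 / 0.062)² = 286.73
Round up: n = 287.

287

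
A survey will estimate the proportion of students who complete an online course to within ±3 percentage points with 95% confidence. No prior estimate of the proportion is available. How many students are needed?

For a proportion with margin E = 0.03 at 95% confidence, z = 1.960.
With no prior estimate, use p = 0.5, which maximizes p(1−p) at 0.25.
n = 0.25 × (z/E)² = 0.25 × (1.960/0.03)² = 1067.11
Round up: n = 1068.

1068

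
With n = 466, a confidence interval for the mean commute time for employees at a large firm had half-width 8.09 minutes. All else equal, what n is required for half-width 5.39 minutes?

Margin of error scales as 1/√n, so n₂ = n₁·(E₁/E₂)².
n₂ = 466 × (8.09/5.39)² = 466 × 2.253 = 1049.90
Round up: n₂ = 1050.

1050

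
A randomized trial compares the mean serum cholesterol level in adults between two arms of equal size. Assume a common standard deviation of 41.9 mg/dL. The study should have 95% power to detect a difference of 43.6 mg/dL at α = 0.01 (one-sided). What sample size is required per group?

For two equal groups, n per group = 2·((z_α + z_β)·σ/δ)².
z_α = 2.326; z_β = 1.645 (power 95%).
n = 2 × (3.971 × 41.9 / 43.6)² = 2 × 14.56 = 29.12
Round up: n = 30 per group.

30 per group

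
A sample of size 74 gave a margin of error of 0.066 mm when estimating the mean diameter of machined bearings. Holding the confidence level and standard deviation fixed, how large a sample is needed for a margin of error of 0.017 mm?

Margin of error scales as 1/√n, so n₂ = n₁·(E₁/E₂)².
n₂ = 74 × (0.066/0.017)² = 74 × 15.07 = 1115.18
Round up: n₂ = 1116.

n = 1116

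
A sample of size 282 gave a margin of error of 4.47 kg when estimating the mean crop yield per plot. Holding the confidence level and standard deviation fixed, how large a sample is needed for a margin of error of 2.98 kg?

Margin of error scales as 1/√n, so n₂ = n₁·(E₁/E₂)².
n₂ = 282 × (4.47/2.98)² = 282 × 2.25 = 634.50
Round up: n₂ = 635.

635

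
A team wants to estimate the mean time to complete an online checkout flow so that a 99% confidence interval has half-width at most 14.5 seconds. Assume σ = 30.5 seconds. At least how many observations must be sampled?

n = 30

For a mean, the margin of error is E = z·σ/√n, so n = (zσ/E)².
At 99% confidence, z = 2.576.
n = (2.576 × 30.5 / 14.5)² = 29.36
Round up: n = 30.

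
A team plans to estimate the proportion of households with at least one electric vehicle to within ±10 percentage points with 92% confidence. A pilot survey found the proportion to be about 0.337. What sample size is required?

69

For a proportion with margin E = 0.1 at 92% confidence, z = 1.751.
n = p̂(1−p̂)(z/E)² = 0.337 × 0.663 × (1.751/0.1)² = 68.50
Round up: n = 69.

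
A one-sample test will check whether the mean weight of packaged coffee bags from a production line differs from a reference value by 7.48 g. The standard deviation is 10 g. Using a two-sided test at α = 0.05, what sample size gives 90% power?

19

For a one-sample z-test, n = ((z_{α/2} + z_β)·σ/δ)².
z_{α/2} = 1.960 (two-sided α = 0.05); z_β = 1.282 (power 90% → β = 0.1).
n = (3.242 × 10 / 7.48)² = 18.79
Round up: n = 19.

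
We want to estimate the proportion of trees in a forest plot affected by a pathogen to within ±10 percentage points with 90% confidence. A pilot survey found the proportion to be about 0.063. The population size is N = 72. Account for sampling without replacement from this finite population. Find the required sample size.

14

For a proportion with margin E = 0.1 at 90% confidence, z = 1.645.
n = p̂(1−p̂)(z/E)² = 0.063 × 0.937 × (1.645/0.1)² = 15.97 — call this n₀.
Finite-population correction with N = 72: n = n₀ / (1 + (n₀−1)/N) = 15.97 / 1.208 = 13.22
Round up: n = 14.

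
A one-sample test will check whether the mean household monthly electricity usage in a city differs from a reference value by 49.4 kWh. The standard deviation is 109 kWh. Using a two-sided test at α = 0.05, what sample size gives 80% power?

n = 39

For a one-sample z-test, n = ((z_{α/2} + z_β)·σ/δ)².
z_{α/2} = 1.960 (two-sided α = 0.05); z_β = 0.842 (power 80% → β = 0.2).
n = (2.802 × 109 / 49.4)² = 38.22
Round up: n = 39.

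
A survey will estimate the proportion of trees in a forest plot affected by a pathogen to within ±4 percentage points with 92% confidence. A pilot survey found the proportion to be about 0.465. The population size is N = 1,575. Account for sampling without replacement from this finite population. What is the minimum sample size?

For a proportion with margin E = 0.04 at 92% confidence, z = 1.751.
n = p̂(1−p̂)(z/E)² = 0.465 × 0.535 × (1.751/0.04)² = 476.72 — call this n₀.
Finite-population correction with N = 1,575: n = n₀ / (1 + (n₀−1)/N) = 476.72 / 1.302 = 366.14
Round up: n = 367.

367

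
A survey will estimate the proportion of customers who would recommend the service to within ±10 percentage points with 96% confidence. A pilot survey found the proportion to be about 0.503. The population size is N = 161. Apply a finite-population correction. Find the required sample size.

For a proportion with margin E = 0.1 at 96% confidence, z = 2.054.
n = p̂(1−p̂)(z/E)² = 0.503 × 0.497 × (2.054/0.1)² = 105.47 — call this n₀.
Finite-population correction with N = 161: n = n₀ / (1 + (n₀−1)/N) = 105.47 / 1.649 = 63.96
Round up: n = 64.

64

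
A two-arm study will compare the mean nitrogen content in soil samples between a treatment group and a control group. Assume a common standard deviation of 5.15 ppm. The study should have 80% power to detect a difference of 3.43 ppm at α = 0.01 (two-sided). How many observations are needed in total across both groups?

106 total

For two equal groups, n per group = 2·((z_{α/2} + z_β)·σ/δ)².
z_{α/2} = 2.576; z_β = 0.842 (power 80%).
n = 2 × (3.418 × 5.15 / 3.43)² = 2 × 26.34 = 52.68
Round up: n = 53 per group.
Total across both groups: 2 × 53 = 106.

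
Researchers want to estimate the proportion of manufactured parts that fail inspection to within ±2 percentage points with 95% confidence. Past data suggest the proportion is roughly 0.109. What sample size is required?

For a proportion with margin E = 0.02 at 95% confidence, z = 1.960.
n = p̂(1−p̂)(z/E)² = 0.109 × 0.891 × (1.960/0.02)² = 932.73
Round up: n = 933.

933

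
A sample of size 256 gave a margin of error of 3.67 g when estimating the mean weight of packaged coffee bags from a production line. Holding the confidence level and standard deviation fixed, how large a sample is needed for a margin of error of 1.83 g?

Margin of error scales as 1/√n, so n₂ = n₁·(E₁/E₂)².
n₂ = 256 × (3.67/1.83)² = 256 × 4.022 = 1029.63
Round up: n₂ = 1030.

1030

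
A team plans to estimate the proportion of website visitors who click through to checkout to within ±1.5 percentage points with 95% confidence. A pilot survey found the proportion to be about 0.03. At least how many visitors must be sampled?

497

For a proportion with margin E = 0.015 at 95% confidence, z = 1.960.
n = p̂(1−p̂)(z/E)² = 0.03 × 0.97 × (1.960/0.015)² = 496.85
Round up: n = 497.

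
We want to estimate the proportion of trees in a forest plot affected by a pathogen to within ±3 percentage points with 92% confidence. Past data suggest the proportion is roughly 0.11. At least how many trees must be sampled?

For a proportion with margin E = 0.03 at 92% confidence, z = 1.751.
n = p̂(1−p̂)(z/E)² = 0.11 × 0.89 × (1.751/0.03)² = 333.51
Round up: n = 334.

n = 334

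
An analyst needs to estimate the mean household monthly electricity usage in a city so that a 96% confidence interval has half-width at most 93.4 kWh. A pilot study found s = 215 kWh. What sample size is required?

23

For a mean, the margin of error is E = z·σ/√n, so n = (zσ/E)².
At 96% confidence, z = 2.054.
n = (2.054 × 215 / 93.4)² = 22.36
Round up: n = 23.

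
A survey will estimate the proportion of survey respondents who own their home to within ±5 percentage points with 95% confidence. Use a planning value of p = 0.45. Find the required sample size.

381

For a proportion with margin E = 0.05 at 95% confidence, z = 1.960.
n = p̂(1−p̂)(z/E)² = 0.45 × 0.55 × (1.960/0.05)² = 380.32
Round up: n = 381.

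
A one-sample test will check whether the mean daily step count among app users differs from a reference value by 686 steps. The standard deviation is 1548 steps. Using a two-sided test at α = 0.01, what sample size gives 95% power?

For a one-sample z-test, n = ((z_{α/2} + z_β)·σ/δ)².
z_{α/2} = 2.576 (two-sided α = 0.01); z_β = 1.645 (power 95% → β = 0.05).
n = (4.221 × 1548 / 686)² = 90.72
Round up: n = 91.

91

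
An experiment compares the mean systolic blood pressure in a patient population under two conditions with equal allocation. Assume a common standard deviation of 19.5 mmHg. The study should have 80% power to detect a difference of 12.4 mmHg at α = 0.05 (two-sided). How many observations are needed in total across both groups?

78 total

For two equal groups, n per group = 2·((z_{α/2} + z_β)·σ/δ)².
z_{α/2} = 1.960; z_β = 0.842 (power 80%).
n = 2 × (2.802 × 19.5 / 12.4)² = 2 × 19.42 = 38.84
Round up: n = 39 per group.
Total across both groups: 2 × 39 = 78.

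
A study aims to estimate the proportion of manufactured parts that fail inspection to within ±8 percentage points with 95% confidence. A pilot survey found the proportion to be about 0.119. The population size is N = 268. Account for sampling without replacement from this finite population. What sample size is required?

52

For a proportion with margin E = 0.08 at 95% confidence, z = 1.960.
n = p̂(1−p̂)(z/E)² = 0.119 × 0.881 × (1.960/0.08)² = 62.93 — call this n₀.
Finite-population correction with N = 268: n = n₀ / (1 + (n₀−1)/N) = 62.93 / 1.231 = 51.12
Round up: n = 52.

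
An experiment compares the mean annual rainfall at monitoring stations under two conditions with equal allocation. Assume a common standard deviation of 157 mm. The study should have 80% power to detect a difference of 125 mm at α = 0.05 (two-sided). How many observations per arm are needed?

For two equal groups, n per group = 2·((z_{α/2} + z_β)·σ/δ)².
z_{α/2} = 1.960; z_β = 0.842 (power 80%).
n = 2 × (2.802 × 157 / 125)² = 2 × 12.39 = 24.78
Round up: n = 25 per group.

25 per group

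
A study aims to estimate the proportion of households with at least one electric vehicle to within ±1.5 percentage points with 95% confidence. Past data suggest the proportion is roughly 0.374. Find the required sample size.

For a proportion with margin E = 0.015 at 95% confidence, z = 1.960.
n = p̂(1−p̂)(z/E)² = 0.374 × 0.626 × (1.960/0.015)² = 3997.38
Round up: n = 3998.

3998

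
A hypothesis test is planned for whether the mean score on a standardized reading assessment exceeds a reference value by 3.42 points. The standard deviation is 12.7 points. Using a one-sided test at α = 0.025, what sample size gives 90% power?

For a one-sample z-test, n = ((z_α + z_β)·σ/δ)².
z_α = 1.960 (one-sided α = 0.025); z_β = 1.282 (power 90% → β = 0.1).
n = (3.242 × 12.7 / 3.42)² = 144.94
Round up: n = 145.

145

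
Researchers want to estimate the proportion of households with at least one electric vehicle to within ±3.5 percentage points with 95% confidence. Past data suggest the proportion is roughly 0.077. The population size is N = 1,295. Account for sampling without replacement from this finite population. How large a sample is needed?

n = 191

For a proportion with margin E = 0.035 at 95% confidence, z = 1.960.
n = p̂(1−p̂)(z/E)² = 0.077 × 0.923 × (1.960/0.035)² = 222.88 — call this n₀.
Finite-population correction with N = 1,295: n = n₀ / (1 + (n₀−1)/N) = 222.88 / 1.171 = 190.33
Round up: n = 191.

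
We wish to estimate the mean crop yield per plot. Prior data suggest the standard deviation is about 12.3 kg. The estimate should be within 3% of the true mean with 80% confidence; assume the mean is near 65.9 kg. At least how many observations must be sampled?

For a mean, the margin of error is E = z·σ/√n, so n = (zσ/E)².
At 80% confidence, z = 1.282.
E = 3% of 65.9 = 1.977 kg.
n = (1.282 × 12.3 / 1.977)² = 63.62
Round up: n = 64.

n = 64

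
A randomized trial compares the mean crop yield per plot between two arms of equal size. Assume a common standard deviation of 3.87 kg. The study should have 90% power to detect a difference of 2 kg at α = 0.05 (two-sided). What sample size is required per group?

79 per group

For two equal groups, n per group = 2·((z_{α/2} + z_β)·σ/δ)².
z_{α/2} = 1.960; z_β = 1.282 (power 90%).
n = 2 × (3.242 × 3.87 / 2)² = 2 × 39.35 = 78.70
Round up: n = 79 per group.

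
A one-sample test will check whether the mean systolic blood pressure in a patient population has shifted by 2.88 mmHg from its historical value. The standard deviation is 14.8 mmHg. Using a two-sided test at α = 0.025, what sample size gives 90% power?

For a one-sample z-test, n = ((z_{α/2} + z_β)·σ/δ)².
z_{α/2} = 2.241 (two-sided α = 0.025); z_β = 1.282 (power 90% → β = 0.1).
n = (3.523 × 14.8 / 2.88)² = 327.77
Round up: n = 328.

n = 328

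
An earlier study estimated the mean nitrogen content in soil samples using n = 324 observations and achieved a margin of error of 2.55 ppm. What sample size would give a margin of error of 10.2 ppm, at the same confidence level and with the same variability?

Margin of error scales as 1/√n, so n₂ = n₁·(E₁/E₂)².
n₂ = 324 × (2.55/10.2)² = 324 × 0.0625 = 20.25
Round up: n₂ = 21.

n = 21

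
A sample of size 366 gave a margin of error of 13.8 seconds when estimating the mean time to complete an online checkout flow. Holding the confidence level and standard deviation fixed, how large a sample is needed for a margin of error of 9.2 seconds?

Margin of error scales as 1/√n, so n₂ = n₁·(E₁/E₂)².
n₂ = 366 × (13.8/9.2)² = 366 × 2.25 = 823.50
Round up: n₂ = 824.

824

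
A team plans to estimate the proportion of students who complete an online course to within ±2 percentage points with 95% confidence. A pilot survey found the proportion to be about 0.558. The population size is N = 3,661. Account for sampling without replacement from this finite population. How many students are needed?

1439

For a proportion with margin E = 0.02 at 95% confidence, z = 1.960.
n = p̂(1−p̂)(z/E)² = 0.558 × 0.442 × (1.960/0.02)² = 2368.69 — call this n₀.
Finite-population correction with N = 3,661: n = n₀ / (1 + (n₀−1)/N) = 2368.69 / 1.647 = 1438.18
Round up: n = 1439.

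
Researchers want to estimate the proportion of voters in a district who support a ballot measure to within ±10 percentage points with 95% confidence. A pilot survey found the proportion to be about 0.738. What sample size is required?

For a proportion with margin E = 0.1 at 95% confidence, z = 1.960.
n = p̂(1−p̂)(z/E)² = 0.738 × 0.262 × (1.960/0.1)² = 74.28
Round up: n = 75.

75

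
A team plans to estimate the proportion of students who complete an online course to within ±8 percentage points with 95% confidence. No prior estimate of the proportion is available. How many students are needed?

n = 151

For a proportion with margin E = 0.08 at 95% confidence, z = 1.960.
With no prior estimate, use p = 0.5, which maximizes p(1−p) at 0.25.
n = 0.25 × (z/E)² = 0.25 × (1.960/0.08)² = 150.06
Round up: n = 151.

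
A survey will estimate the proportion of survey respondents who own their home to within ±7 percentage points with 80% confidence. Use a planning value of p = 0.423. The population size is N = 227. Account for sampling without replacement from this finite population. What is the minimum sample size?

For a proportion with margin E = 0.07 at 80% confidence, z = 1.282.
n = p̂(1−p̂)(z/E)² = 0.423 × 0.577 × (1.282/0.07)² = 81.86 — call this n₀.
Finite-population correction with N = 227: n = n₀ / (1 + (n₀−1)/N) = 81.86 / 1.356 = 60.37
Round up: n = 61.

61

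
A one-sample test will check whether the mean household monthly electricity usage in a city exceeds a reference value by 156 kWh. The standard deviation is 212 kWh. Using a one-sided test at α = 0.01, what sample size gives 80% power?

19

For a one-sample z-test, n = ((z_α + z_β)·σ/δ)².
z_α = 2.326 (one-sided α = 0.01); z_β = 0.842 (power 80% → β = 0.2).
n = (3.168 × 212 / 156)² = 18.54
Round up: n = 19.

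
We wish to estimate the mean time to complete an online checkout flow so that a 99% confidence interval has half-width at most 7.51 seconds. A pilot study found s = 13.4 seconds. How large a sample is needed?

22

For a mean, the margin of error is E = z·σ/√n, so n = (zσ/E)².
At 99% confidence, z = 2.576.
n = (2.576 × 13.4 / 7.51)² = 21.13
Round up: n = 22.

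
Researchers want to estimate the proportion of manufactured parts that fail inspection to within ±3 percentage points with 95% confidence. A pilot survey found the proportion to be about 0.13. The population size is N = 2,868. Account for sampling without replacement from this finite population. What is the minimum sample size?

414

For a proportion with margin E = 0.03 at 95% confidence, z = 1.960.
n = p̂(1−p̂)(z/E)² = 0.13 × 0.87 × (1.960/0.03)² = 482.76 — call this n₀.
Finite-population correction with N = 2,868: n = n₀ / (1 + (n₀−1)/N) = 482.76 / 1.168 = 413.32
Round up: n = 414.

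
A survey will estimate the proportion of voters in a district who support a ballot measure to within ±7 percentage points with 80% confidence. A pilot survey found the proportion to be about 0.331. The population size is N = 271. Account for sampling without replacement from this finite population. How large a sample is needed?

59

For a proportion with margin E = 0.07 at 80% confidence, z = 1.282.
n = p̂(1−p̂)(z/E)² = 0.331 × 0.669 × (1.282/0.07)² = 74.27 — call this n₀.
Finite-population correction with N = 271: n = n₀ / (1 + (n₀−1)/N) = 74.27 / 1.27 = 58.48
Round up: n = 59.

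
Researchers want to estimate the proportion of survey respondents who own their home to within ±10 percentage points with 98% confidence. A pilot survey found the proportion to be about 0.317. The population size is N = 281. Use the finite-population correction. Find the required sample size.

For a proportion with margin E = 0.1 at 98% confidence, z = 2.326.
n = p̂(1−p̂)(z/E)² = 0.317 × 0.683 × (2.326/0.1)² = 117.14 — call this n₀.
Finite-population correction with N = 281: n = n₀ / (1 + (n₀−1)/N) = 117.14 / 1.413 = 82.90
Round up: n = 83.

83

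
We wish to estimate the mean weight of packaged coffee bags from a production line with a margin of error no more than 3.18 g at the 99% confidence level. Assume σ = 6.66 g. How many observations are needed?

For a mean, the margin of error is E = z·σ/√n, so n = (zσ/E)².
At 99% confidence, z = 2.576.
n = (2.576 × 6.66 / 3.18)² = 29.11
Round up: n = 30.

n = 30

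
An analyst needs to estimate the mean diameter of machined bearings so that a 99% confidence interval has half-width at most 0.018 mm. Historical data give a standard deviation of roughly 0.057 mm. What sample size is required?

67

For a mean, the margin of error is E = z·σ/√n, so n = (zσ/E)².
At 99% confidence, z = 2.576.
n = (2.576 × 0.057 / 0.018)² = 66.54
Round up: n = 67.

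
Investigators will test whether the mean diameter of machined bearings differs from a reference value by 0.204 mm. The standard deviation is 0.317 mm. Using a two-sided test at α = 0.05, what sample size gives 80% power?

For a one-sample z-test, n = ((z_{α/2} + z_β)·σ/δ)².
z_{α/2} = 1.960 (two-sided α = 0.05); z_β = 0.842 (power 80% → β = 0.2).
n = (2.802 × 0.317 / 0.204)² = 18.96
Round up: n = 19.

n = 19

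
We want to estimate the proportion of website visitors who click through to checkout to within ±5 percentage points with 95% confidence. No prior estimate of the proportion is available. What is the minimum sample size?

For a proportion with margin E = 0.05 at 95% confidence, z = 1.960.
With no prior estimate, use p = 0.5, which maximizes p(1−p) at 0.25.
n = 0.25 × (z/E)² = 0.25 × (1.960/0.05)² = 384.16
Round up: n = 385.

n = 385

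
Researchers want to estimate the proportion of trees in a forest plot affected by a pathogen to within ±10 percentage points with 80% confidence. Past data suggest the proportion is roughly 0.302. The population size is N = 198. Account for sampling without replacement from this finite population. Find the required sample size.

30

For a proportion with margin E = 0.1 at 80% confidence, z = 1.282.
n = p̂(1−p̂)(z/E)² = 0.302 × 0.698 × (1.282/0.1)² = 34.64 — call this n₀.
Finite-population correction with N = 198: n = n₀ / (1 + (n₀−1)/N) = 34.64 / 1.17 = 29.61
Round up: n = 30.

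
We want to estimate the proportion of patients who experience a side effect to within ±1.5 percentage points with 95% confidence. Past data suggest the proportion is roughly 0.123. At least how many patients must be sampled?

For a proportion with margin E = 0.015 at 95% confidence, z = 1.960.
n = p̂(1−p̂)(z/E)² = 0.123 × 0.877 × (1.960/0.015)² = 1841.77
Round up: n = 1842.

1842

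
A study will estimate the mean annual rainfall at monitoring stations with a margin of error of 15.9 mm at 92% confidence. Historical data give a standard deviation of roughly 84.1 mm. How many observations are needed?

For a mean, the margin of error is E = z·σ/√n, so n = (zσ/E)².
At 92% confidence, z = 1.751.
n = (1.751 × 84.1 / 15.9)² = 85.78
Round up: n = 86.

86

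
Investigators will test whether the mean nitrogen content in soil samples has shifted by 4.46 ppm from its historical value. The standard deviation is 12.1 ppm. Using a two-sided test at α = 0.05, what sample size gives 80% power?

58

For a one-sample z-test, n = ((z_{α/2} + z_β)·σ/δ)².
z_{α/2} = 1.960 (two-sided α = 0.05); z_β = 0.842 (power 80% → β = 0.2).
n = (2.802 × 12.1 / 4.46)² = 57.79
Round up: n = 58.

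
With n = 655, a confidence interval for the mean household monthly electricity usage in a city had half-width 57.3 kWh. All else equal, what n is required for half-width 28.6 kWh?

Margin of error scales as 1/√n, so n₂ = n₁·(E₁/E₂)².
n₂ = 655 × (57.3/28.6)² = 655 × 4.014 = 2629.17
Round up: n₂ = 2630.

n = 2630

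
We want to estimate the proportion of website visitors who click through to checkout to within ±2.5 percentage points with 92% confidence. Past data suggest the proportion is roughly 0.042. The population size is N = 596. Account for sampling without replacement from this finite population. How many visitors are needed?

For a proportion with margin E = 0.025 at 92% confidence, z = 1.751.
n = p̂(1−p̂)(z/E)² = 0.042 × 0.958 × (1.751/0.025)² = 197.38 — call this n₀.
Finite-population correction with N = 596: n = n₀ / (1 + (n₀−1)/N) = 197.38 / 1.329 = 148.52
Round up: n = 149.

149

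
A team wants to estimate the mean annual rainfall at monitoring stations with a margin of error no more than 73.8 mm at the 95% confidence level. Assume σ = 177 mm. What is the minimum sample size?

For a mean, the margin of error is E = z·σ/√n, so n = (zσ/E)².
At 95% confidence, z = 1.960.
n = (1.960 × 177 / 73.8)² = 22.10
Round up: n = 23.

n = 23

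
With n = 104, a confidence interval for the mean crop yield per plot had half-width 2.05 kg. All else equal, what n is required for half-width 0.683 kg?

n = 937

Margin of error scales as 1/√n, so n₂ = n₁·(E₁/E₂)².
n₂ = 104 × (2.05/0.683)² = 104 × 9.009 = 936.94
Round up: n₂ = 937.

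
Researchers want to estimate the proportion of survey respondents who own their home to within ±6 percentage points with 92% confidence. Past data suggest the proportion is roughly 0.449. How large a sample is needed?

For a proportion with margin E = 0.06 at 92% confidence, z = 1.751.
n = p̂(1−p̂)(z/E)² = 0.449 × 0.551 × (1.751/0.06)² = 210.70
Round up: n = 211.

211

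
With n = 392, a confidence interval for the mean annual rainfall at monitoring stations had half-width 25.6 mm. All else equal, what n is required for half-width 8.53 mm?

3531

Margin of error scales as 1/√n, so n₂ = n₁·(E₁/E₂)².
n₂ = 392 × (25.6/8.53)² = 392 × 9.007 = 3530.74
Round up: n₂ = 3531.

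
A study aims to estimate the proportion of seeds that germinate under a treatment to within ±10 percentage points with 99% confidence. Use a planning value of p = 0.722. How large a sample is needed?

134

For a proportion with margin E = 0.1 at 99% confidence, z = 2.576.
n = p̂(1−p̂)(z/E)² = 0.722 × 0.278 × (2.576/0.1)² = 133.19
Round up: n = 134.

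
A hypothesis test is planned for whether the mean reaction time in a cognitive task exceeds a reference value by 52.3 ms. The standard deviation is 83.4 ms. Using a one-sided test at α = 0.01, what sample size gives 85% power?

For a one-sample z-test, n = ((z_α + z_β)·σ/δ)².
z_α = 2.326 (one-sided α = 0.01); z_β = 1.036 (power 85% → β = 0.15).
n = (3.362 × 83.4 / 52.3)² = 28.74
Round up: n = 29.

n = 29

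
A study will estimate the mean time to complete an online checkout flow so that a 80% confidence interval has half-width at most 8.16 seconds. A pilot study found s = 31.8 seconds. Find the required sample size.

For a mean, the margin of error is E = z·σ/√n, so n = (zσ/E)².
At 80% confidence, z = 1.282.
n = (1.282 × 31.8 / 8.16)² = 24.96
Round up: n = 25.

25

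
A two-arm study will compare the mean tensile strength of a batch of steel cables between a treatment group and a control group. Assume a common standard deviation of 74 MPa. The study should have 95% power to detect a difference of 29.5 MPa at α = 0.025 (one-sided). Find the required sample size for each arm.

164 per group

For two equal groups, n per group = 2·((z_α + z_β)·σ/δ)².
z_α = 1.960; z_β = 1.645 (power 95%).
n = 2 × (3.605 × 74 / 29.5)² = 2 × 81.78 = 163.56
Round up: n = 164 per group.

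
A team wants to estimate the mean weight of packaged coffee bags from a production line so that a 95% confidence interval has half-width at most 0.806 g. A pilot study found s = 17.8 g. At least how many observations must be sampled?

For a mean, the margin of error is E = z·σ/√n, so n = (zσ/E)².
At 95% confidence, z = 1.960.
n = (1.960 × 17.8 / 0.806)² = 1873.62
Round up: n = 1874.

1874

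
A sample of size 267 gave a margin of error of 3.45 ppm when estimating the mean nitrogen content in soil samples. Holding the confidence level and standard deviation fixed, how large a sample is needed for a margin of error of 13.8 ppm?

17

Margin of error scales as 1/√n, so n₂ = n₁·(E₁/E₂)².
n₂ = 267 × (3.45/13.8)² = 267 × 0.0625 = 16.69
Round up: n₂ = 17.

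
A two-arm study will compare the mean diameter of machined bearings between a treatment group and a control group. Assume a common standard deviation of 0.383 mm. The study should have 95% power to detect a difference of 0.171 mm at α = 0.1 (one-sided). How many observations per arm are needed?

For two equal groups, n per group = 2·((z_α + z_β)·σ/δ)².
z_α = 1.282; z_β = 1.645 (power 95%).
n = 2 × (2.927 × 0.383 / 0.171)² = 2 × 42.98 = 85.96
Round up: n = 86 per group.

86 per group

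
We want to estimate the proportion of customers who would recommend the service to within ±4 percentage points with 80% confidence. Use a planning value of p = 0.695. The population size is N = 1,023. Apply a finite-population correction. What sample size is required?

For a proportion with margin E = 0.04 at 80% confidence, z = 1.282.
n = p̂(1−p̂)(z/E)² = 0.695 × 0.305 × (1.282/0.04)² = 217.74 — call this n₀.
Finite-population correction with N = 1,023: n = n₀ / (1 + (n₀−1)/N) = 217.74 / 1.212 = 179.65
Round up: n = 180.

180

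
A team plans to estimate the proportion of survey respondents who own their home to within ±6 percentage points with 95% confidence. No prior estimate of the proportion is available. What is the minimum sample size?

For a proportion with margin E = 0.06 at 95% confidence, z = 1.960.
With no prior estimate, use p = 0.5, which maximizes p(1−p) at 0.25.
n = 0.25 × (z/E)² = 0.25 × (1.960/0.06)² = 266.78
Round up: n = 267.

267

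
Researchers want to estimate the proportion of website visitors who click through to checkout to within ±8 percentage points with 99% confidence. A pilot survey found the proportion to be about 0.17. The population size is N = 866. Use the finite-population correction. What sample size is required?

n = 126

For a proportion with margin E = 0.08 at 99% confidence, z = 2.576.
n = p̂(1−p̂)(z/E)² = 0.17 × 0.83 × (2.576/0.08)² = 146.30 — call this n₀.
Finite-population correction with N = 866: n = n₀ / (1 + (n₀−1)/N) = 146.30 / 1.168 = 125.26
Round up: n = 126.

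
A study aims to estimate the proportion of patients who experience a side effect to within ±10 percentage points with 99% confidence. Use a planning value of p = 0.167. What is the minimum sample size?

n = 93

For a proportion with margin E = 0.1 at 99% confidence, z = 2.576.
n = p̂(1−p̂)(z/E)² = 0.167 × 0.833 × (2.576/0.1)² = 92.31
Round up: n = 93.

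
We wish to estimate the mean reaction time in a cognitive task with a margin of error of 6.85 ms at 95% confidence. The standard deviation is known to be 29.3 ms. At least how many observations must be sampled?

71

For a mean, the margin of error is E = z·σ/√n, so n = (zσ/E)².
At 95% confidence, z = 1.960.
n = (1.960 × 29.3 / 6.85)² = 70.29
Round up: n = 71.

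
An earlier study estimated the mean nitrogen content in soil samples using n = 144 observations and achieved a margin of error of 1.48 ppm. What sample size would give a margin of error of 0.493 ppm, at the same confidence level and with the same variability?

1298

Margin of error scales as 1/√n, so n₂ = n₁·(E₁/E₂)².
n₂ = 144 × (1.48/0.493)² = 144 × 9.012 = 1297.73
Round up: n₂ = 1298.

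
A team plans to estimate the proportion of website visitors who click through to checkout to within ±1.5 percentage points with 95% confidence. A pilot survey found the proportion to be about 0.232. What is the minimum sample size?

3043

For a proportion with margin E = 0.015 at 95% confidence, z = 1.960.
n = p̂(1−p̂)(z/E)² = 0.232 × 0.768 × (1.960/0.015)² = 3042.14
Round up: n = 3043.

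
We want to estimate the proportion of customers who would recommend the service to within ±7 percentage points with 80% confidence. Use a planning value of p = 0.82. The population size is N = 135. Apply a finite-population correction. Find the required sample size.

For a proportion with margin E = 0.07 at 80% confidence, z = 1.282.
n = p̂(1−p̂)(z/E)² = 0.82 × 0.18 × (1.282/0.07)² = 49.51 — call this n₀.
Finite-population correction with N = 135: n = n₀ / (1 + (n₀−1)/N) = 49.51 / 1.359 = 36.43
Round up: n = 37.

37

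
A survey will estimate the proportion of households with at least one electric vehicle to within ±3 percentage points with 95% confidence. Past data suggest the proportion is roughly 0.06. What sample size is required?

241

For a proportion with margin E = 0.03 at 95% confidence, z = 1.960.
n = p̂(1−p̂)(z/E)² = 0.06 × 0.94 × (1.960/0.03)² = 240.74
Round up: n = 241.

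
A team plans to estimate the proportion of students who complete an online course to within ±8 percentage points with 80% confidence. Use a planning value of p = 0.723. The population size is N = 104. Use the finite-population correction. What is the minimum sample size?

35

For a proportion with margin E = 0.08 at 80% confidence, z = 1.282.
n = p̂(1−p̂)(z/E)² = 0.723 × 0.277 × (1.282/0.08)² = 51.43 — call this n₀.
Finite-population correction with N = 104: n = n₀ / (1 + (n₀−1)/N) = 51.43 / 1.485 = 34.63
Round up: n = 35.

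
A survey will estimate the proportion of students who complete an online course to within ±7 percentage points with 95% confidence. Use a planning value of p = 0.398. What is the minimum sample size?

For a proportion with margin E = 0.07 at 95% confidence, z = 1.960.
n = p̂(1−p̂)(z/E)² = 0.398 × 0.602 × (1.960/0.07)² = 187.84
Round up: n = 188.

188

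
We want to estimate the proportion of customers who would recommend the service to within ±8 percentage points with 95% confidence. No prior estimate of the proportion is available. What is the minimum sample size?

151

For a proportion with margin E = 0.08 at 95% confidence, z = 1.960.
With no prior estimate, use p = 0.5, which maximizes p(1−p) at 0.25.
n = 0.25 × (z/E)² = 0.25 × (1.960/0.08)² = 150.06
Round up: n = 151.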